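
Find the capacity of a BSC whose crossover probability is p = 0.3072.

For BSC with error probability p:
C = 1 - H(p) where H(p) is binary entropy
H(0.3072) = -0.3072 × log₂(0.3072) - 0.6928 × log₂(0.6928)
H(p) = 0.8899
C = 1 - 0.8899 = 0.1101 bits/use


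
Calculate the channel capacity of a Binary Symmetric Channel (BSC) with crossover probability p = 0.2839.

For BSC with error probability p:
C = 1 - H(p) where H(p) is binary entropy
H(0.2839) = -0.2839 × log₂(0.2839) - 0.7161 × log₂(0.7161)
H(p) = 0.8607
C = 1 - 0.8607 = 0.1393 bits/use


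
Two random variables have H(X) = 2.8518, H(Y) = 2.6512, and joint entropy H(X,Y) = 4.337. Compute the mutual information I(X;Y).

I(X;Y) = H(X) + H(Y) - H(X,Y)
I(X;Y) = 2.8518 + 2.6512 - 4.337 = 1.166 bits


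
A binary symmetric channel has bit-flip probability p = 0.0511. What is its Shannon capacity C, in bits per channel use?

For BSC with error probability p:
C = 1 - H(p) where H(p) is binary entropy
H(0.0511) = -0.0511 × log₂(0.0511) - 0.9489 × log₂(0.9489)
H(p) = 0.2911
C = 1 - 0.2911 = 0.7089 bits/use


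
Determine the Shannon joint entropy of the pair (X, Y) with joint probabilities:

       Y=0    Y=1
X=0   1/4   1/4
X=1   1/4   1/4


H(X,Y) = -Σ p(x,y) log₂ p(x,y)
  p(0,0)=1/4: -0.2500 × log₂(0.2500) = 0.5000
  p(0,1)=1/4: -0.2500 × log₂(0.2500) = 0.5000
  p(1,0)=1/4: -0.2500 × log₂(0.2500) = 0.5000
  p(1,1)=1/4: -0.2500 × log₂(0.2500) = 0.5000
H(X,Y) = 2.0000 bits


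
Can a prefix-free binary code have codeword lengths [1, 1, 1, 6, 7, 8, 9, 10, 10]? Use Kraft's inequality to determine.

Kraft inequality: Σ 2^(-l_i) ≤ 1 for prefix-free code
Calculating: 2^(-1) + 2^(-1) + 2^(-1) + 2^(-6) + 2^(-7) + 2^(-8) + 2^(-9) + 2^(-10) + 2^(-10)
= 0.5 + 0.5 + 0.5 + 0.015625 + 0.0078125 + 0.00390625 + 0.001953125 + 0.0009765625 + 0.0009765625
= 1.5312
Since 1.5312 > 1, prefix-free code does not exist


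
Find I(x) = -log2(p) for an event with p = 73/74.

Information content I(x) = -log₂(p(x))
I = -log₂(73/74) = -log₂(0.9865)
I = 0.0196 bits


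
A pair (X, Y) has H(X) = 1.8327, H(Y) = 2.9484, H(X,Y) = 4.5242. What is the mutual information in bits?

I(X;Y) = H(X) + H(Y) - H(X,Y)
I(X;Y) = 1.8327 + 2.9484 - 4.5242 = 0.2569 bits


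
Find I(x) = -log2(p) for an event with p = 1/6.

Information content I(x) = -log₂(p(x))
I = -log₂(1/6) = -log₂(0.1667)
I = 2.5850 bits


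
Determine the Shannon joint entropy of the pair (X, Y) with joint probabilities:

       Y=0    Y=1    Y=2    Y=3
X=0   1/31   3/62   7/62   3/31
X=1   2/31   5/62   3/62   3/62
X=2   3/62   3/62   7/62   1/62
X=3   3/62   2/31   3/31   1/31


H(X,Y) = -Σ p(x,y) log₂ p(x,y)
  p(0,0)=1/31: -0.0323 × log₂(0.0323) = 0.1598
  p(0,1)=3/62: -0.0484 × log₂(0.0484) = 0.2114
  p(0,2)=7/62: -0.1129 × log₂(0.1129) = 0.3553
  p(0,3)=3/31: -0.0968 × log₂(0.0968) = 0.3261
  p(1,0)=2/31: -0.0645 × log₂(0.0645) = 0.2551
  p(1,1)=5/62: -0.0806 × log₂(0.0806) = 0.2929
  p(1,2)=3/62: -0.0484 × log₂(0.0484) = 0.2114
  p(1,3)=3/62: -0.0484 × log₂(0.0484) = 0.2114
  p(2,0)=3/62: -0.0484 × log₂(0.0484) = 0.2114
  p(2,1)=3/62: -0.0484 × log₂(0.0484) = 0.2114
  p(2,2)=7/62: -0.1129 × log₂(0.1129) = 0.3553
  p(2,3)=1/62: -0.0161 × log₂(0.0161) = 0.0960
  p(3,0)=3/62: -0.0484 × log₂(0.0484) = 0.2114
  p(3,1)=2/31: -0.0645 × log₂(0.0645) = 0.2551
  p(3,2)=3/31: -0.0968 × log₂(0.0968) = 0.3261
  p(3,3)=1/31: -0.0323 × log₂(0.0323) = 0.1598
H(X,Y) = 3.8500 bits


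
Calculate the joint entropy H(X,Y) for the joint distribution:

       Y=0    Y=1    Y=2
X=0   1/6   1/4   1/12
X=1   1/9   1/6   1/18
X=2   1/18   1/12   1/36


H(X,Y) = -Σ p(x,y) log₂ p(x,y)
  p(0,0)=1/6: -0.1667 × log₂(0.1667) = 0.4308
  p(0,1)=1/4: -0.2500 × log₂(0.2500) = 0.5000
  p(0,2)=1/12: -0.0833 × log₂(0.0833) = 0.2987
  p(1,0)=1/9: -0.1111 × log₂(0.1111) = 0.3522
  p(1,1)=1/6: -0.1667 × log₂(0.1667) = 0.4308
  p(1,2)=1/18: -0.0556 × log₂(0.0556) = 0.2317
  p(2,0)=1/18: -0.0556 × log₂(0.0556) = 0.2317
  p(2,1)=1/12: -0.0833 × log₂(0.0833) = 0.2987
  p(2,2)=1/36: -0.0278 × log₂(0.0278) = 0.1436
H(X,Y) = 2.9183 bits


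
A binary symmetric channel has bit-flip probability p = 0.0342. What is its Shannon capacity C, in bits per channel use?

For BSC with error probability p:
C = 1 - H(p) where H(p) is binary entropy
H(0.0342) = -0.0342 × log₂(0.0342) - 0.9658 × log₂(0.9658)
H(p) = 0.2150
C = 1 - 0.2150 = 0.7850 bits/use


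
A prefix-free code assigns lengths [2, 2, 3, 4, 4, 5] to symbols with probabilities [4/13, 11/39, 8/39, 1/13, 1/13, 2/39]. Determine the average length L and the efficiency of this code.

Average length L = Σ p_i × l_i = 2.6667 bits
Entropy H = 2.2961 bits
Efficiency η = H/L × 100% = 86.10%


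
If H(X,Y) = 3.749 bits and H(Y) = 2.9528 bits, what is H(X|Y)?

Chain rule: H(X,Y) = H(X|Y) + H(Y)
H(X|Y) = H(X,Y) - H(Y) = 3.749 - 2.9528 = 0.7962 bits


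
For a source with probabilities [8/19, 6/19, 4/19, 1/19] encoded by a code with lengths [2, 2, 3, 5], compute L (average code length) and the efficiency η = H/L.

Average length L = Σ p_i × l_i = 2.3684 bits
Entropy H = 1.7474 bits
Efficiency η = H/L × 100% = 73.78%


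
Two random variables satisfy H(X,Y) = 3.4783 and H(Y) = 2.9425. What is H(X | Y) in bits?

Chain rule: H(X,Y) = H(X|Y) + H(Y)
H(X|Y) = H(X,Y) - H(Y) = 3.4783 - 2.9425 = 0.5358 bits


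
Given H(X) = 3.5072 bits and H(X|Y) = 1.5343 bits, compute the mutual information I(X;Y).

I(X;Y) = H(X) - H(X|Y)
I(X;Y) = 3.5072 - 1.5343 = 1.9729 bits


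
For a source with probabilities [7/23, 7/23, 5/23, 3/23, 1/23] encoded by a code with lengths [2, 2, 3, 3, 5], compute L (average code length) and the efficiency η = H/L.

Average length L = Σ p_i × l_i = 2.4783 bits
Entropy H = 2.1032 bits
Efficiency η = H/L × 100% = 84.87%


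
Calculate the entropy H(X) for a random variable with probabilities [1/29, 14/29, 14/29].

H(X) = -Σ p(x) log₂ p(x)
  -1/29 × log₂(1/29) = 0.1675
  -14/29 × log₂(14/29) = 0.5072
  -14/29 × log₂(14/29) = 0.5072
H(X) = 1.1819 bits


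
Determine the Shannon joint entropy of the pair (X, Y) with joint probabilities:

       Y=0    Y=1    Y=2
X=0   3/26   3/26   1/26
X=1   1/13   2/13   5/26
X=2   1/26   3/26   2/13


H(X,Y) = -Σ p(x,y) log₂ p(x,y)
  p(0,0)=3/26: -0.1154 × log₂(0.1154) = 0.3595
  p(0,1)=3/26: -0.1154 × log₂(0.1154) = 0.3595
  p(0,2)=1/26: -0.0385 × log₂(0.0385) = 0.1808
  p(1,0)=1/13: -0.0769 × log₂(0.0769) = 0.2846
  p(1,1)=2/13: -0.1538 × log₂(0.1538) = 0.4155
  p(1,2)=5/26: -0.1923 × log₂(0.1923) = 0.4574
  p(2,0)=1/26: -0.0385 × log₂(0.0385) = 0.1808
  p(2,1)=3/26: -0.1154 × log₂(0.1154) = 0.3595
  p(2,2)=2/13: -0.1538 × log₂(0.1538) = 0.4155
H(X,Y) = 3.0130 bits


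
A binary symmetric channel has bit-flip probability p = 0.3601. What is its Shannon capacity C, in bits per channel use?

For BSC with error probability p:
C = 1 - H(p) where H(p) is binary entropy
H(0.3601) = -0.3601 × log₂(0.3601) - 0.6399 × log₂(0.6399)
H(p) = 0.9428
C = 1 - 0.9428 = 0.0572 bits/use


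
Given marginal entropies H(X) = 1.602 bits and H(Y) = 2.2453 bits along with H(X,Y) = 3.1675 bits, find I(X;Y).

I(X;Y) = H(X) + H(Y) - H(X,Y)
I(X;Y) = 1.602 + 2.2453 - 3.1675 = 0.6798 bits


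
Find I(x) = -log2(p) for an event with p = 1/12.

Information content I(x) = -log₂(p(x))
I = -log₂(1/12) = -log₂(0.0833)
I = 3.5850 bits


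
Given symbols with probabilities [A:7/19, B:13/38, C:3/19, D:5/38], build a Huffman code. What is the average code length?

Huffman tree construction:
Combine smallest probabilities repeatedly
Resulting codes:
  A: 0 (length 1)
  B: 11 (length 2)
  C: 101 (length 3)
  D: 100 (length 3)
Average length = Σ p(s) × length(s) = 1.9211 bits


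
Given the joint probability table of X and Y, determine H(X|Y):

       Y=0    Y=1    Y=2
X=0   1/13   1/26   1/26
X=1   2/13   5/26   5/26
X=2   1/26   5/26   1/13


H(X|Y) = Σ_y p(y) H(X|Y=y)
  p(Y=0) = 7/26, H(X|Y=0) = 1.3788
  p(Y=1) = 11/26, H(X|Y=1) = 1.3486
  p(Y=2) = 4/13, H(X|Y=2) = 1.2988
H(X|Y) = 0.2692×1.3788 + 0.4231×1.3486 + 0.3077×1.2988 = 1.3414 bits


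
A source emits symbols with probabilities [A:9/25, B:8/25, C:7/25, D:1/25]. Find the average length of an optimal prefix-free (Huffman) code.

Huffman tree construction:
Combine smallest probabilities repeatedly
Resulting codes:
  A: 0 (length 1)
  B: 10 (length 2)
  C: 111 (length 3)
  D: 110 (length 3)
Average length = Σ p(s) × length(s) = 1.9600 bits


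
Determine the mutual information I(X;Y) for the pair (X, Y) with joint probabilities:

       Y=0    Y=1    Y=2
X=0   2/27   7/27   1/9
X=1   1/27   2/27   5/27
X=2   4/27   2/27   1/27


H(X) = 1.5448, H(Y) = 1.5610, H(X,Y) = 2.9024
I(X;Y) = H(X) + H(Y) - H(X,Y) = 0.2034 bits


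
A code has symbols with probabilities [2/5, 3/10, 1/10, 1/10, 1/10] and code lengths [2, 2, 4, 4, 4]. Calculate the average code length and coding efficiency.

Average length L = Σ p_i × l_i = 2.6000 bits
Entropy H = 2.0464 bits
Efficiency η = H/L × 100% = 78.71%


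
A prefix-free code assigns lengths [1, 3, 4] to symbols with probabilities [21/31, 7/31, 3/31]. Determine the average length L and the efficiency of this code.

Average length L = Σ p_i × l_i = 1.7419 bits
Entropy H = 1.1915 bits
Efficiency η = H/L × 100% = 68.40%


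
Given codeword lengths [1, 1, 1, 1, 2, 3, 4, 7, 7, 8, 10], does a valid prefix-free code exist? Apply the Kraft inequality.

Kraft inequality: Σ 2^(-l_i) ≤ 1 for prefix-free code
Calculating: 2^(-1) + 2^(-1) + 2^(-1) + 2^(-1) + 2^(-2) + 2^(-3) + 2^(-4) + 2^(-7) + 2^(-7) + 2^(-8) + 2^(-10)
= 0.5 + 0.5 + 0.5 + 0.5 + 0.25 + 0.125 + 0.0625 + 0.0078125 + 0.0078125 + 0.00390625 + 0.0009765625
= 2.4580
Since 2.4580 > 1, prefix-free code does not exist


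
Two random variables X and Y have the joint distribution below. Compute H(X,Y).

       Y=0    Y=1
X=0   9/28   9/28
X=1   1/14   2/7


H(X,Y) = -Σ p(x,y) log₂ p(x,y)
  p(0,0)=9/28: -0.3214 × log₂(0.3214) = 0.5263
  p(0,1)=9/28: -0.3214 × log₂(0.3214) = 0.5263
  p(1,0)=1/14: -0.0714 × log₂(0.0714) = 0.2720
  p(1,1)=2/7: -0.2857 × log₂(0.2857) = 0.5164
H(X,Y) = 1.8410 bits


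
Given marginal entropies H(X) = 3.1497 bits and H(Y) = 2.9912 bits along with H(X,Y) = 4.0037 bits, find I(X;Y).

I(X;Y) = H(X) + H(Y) - H(X,Y)
I(X;Y) = 3.1497 + 2.9912 - 4.0037 = 2.1372 bits


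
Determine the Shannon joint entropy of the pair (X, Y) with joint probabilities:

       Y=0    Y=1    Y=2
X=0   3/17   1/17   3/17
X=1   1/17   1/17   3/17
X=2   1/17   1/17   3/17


H(X,Y) = -Σ p(x,y) log₂ p(x,y)
  p(0,0)=3/17: -0.1765 × log₂(0.1765) = 0.4416
  p(0,1)=1/17: -0.0588 × log₂(0.0588) = 0.2404
  p(0,2)=3/17: -0.1765 × log₂(0.1765) = 0.4416
  p(1,0)=1/17: -0.0588 × log₂(0.0588) = 0.2404
  p(1,1)=1/17: -0.0588 × log₂(0.0588) = 0.2404
  p(1,2)=3/17: -0.1765 × log₂(0.1765) = 0.4416
  p(2,0)=1/17: -0.0588 × log₂(0.0588) = 0.2404
  p(2,1)=1/17: -0.0588 × log₂(0.0588) = 0.2404
  p(2,2)=3/17: -0.1765 × log₂(0.1765) = 0.4416
H(X,Y) = 2.9687 bits


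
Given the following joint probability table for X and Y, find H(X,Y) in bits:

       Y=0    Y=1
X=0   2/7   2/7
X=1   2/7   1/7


H(X,Y) = -Σ p(x,y) log₂ p(x,y)
  p(0,0)=2/7: -0.2857 × log₂(0.2857) = 0.5164
  p(0,1)=2/7: -0.2857 × log₂(0.2857) = 0.5164
  p(1,0)=2/7: -0.2857 × log₂(0.2857) = 0.5164
  p(1,1)=1/7: -0.1429 × log₂(0.1429) = 0.4011
H(X,Y) = 1.9502 bits


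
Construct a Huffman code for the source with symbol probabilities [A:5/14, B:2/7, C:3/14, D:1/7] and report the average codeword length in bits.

Huffman tree construction:
Combine smallest probabilities repeatedly
Resulting codes:
  A: 11 (length 2)
  B: 10 (length 2)
  C: 01 (length 2)
  D: 00 (length 2)
Average length = Σ p(s) × length(s) = 2.0000 bits


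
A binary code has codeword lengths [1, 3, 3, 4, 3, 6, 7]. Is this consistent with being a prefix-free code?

Kraft inequality: Σ 2^(-l_i) ≤ 1 for prefix-free code
Calculating: 2^(-1) + 2^(-3) + 2^(-3) + 2^(-4) + 2^(-3) + 2^(-6) + 2^(-7)
= 0.5 + 0.125 + 0.125 + 0.0625 + 0.125 + 0.015625 + 0.0078125
= 0.9609
Since 0.9609 ≤ 1, prefix-free code exists


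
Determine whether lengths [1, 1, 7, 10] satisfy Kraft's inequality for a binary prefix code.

Kraft inequality: Σ 2^(-l_i) ≤ 1 for prefix-free code
Calculating: 2^(-1) + 2^(-1) + 2^(-7) + 2^(-10)
= 0.5 + 0.5 + 0.0078125 + 0.0009765625
= 1.0088
Since 1.0088 > 1, prefix-free code does not exist


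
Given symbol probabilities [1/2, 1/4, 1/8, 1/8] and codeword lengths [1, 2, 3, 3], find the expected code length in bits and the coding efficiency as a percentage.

Average length L = Σ p_i × l_i = 1.7500 bits
Entropy H = 1.7500 bits
Efficiency η = H/L × 100% = 100.00%


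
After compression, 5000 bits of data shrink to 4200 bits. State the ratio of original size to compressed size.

Compression ratio = Original / Compressed
= 5000 / 4200 = 1.19:1


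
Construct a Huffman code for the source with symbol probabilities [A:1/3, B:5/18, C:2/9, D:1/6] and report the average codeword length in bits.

Huffman tree construction:
Combine smallest probabilities repeatedly
Resulting codes:
  A: 11 (length 2)
  B: 10 (length 2)
  C: 01 (length 2)
  D: 00 (length 2)
Average length = Σ p(s) × length(s) = 2.0000 bits


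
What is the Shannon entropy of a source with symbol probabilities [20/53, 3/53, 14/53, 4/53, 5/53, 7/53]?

H(X) = -Σ p(x) log₂ p(x)
  -20/53 × log₂(20/53) = 0.5306
  -3/53 × log₂(3/53) = 0.2345
  -14/53 × log₂(14/53) = 0.5073
  -4/53 × log₂(4/53) = 0.2814
  -5/53 × log₂(5/53) = 0.3213
  -7/53 × log₂(7/53) = 0.3857
H(X) = 2.2608 bits


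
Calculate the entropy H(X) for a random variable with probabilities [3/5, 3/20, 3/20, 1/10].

H(X) = -Σ p(x) log₂ p(x)
  -3/5 × log₂(3/5) = 0.4422
  -3/20 × log₂(3/20) = 0.4105
  -3/20 × log₂(3/20) = 0.4105
  -1/10 × log₂(1/10) = 0.3322
H(X) = 1.5955 bits


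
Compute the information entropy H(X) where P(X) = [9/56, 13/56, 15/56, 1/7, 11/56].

H(X) = -Σ p(x) log₂ p(x)
  -9/56 × log₂(9/56) = 0.4239
  -13/56 × log₂(13/56) = 0.4891
  -15/56 × log₂(15/56) = 0.5091
  -1/7 × log₂(1/7) = 0.4011
  -11/56 × log₂(11/56) = 0.4612
H(X) = 2.2843 bits


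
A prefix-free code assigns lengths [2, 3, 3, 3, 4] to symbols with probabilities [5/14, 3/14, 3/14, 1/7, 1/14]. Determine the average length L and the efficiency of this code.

Average length L = Σ p_i × l_i = 2.7143 bits
Entropy H = 2.1560 bits
Efficiency η = H/L × 100% = 79.43%


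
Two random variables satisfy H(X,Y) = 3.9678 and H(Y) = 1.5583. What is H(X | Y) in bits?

Chain rule: H(X,Y) = H(X|Y) + H(Y)
H(X|Y) = H(X,Y) - H(Y) = 3.9678 - 1.5583 = 2.4095 bits


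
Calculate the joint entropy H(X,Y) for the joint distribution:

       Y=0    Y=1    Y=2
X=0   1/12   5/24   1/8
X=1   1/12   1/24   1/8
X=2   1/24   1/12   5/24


H(X,Y) = -Σ p(x,y) log₂ p(x,y)
  p(0,0)=1/12: -0.0833 × log₂(0.0833) = 0.2987
  p(0,1)=5/24: -0.2083 × log₂(0.2083) = 0.4715
  p(0,2)=1/8: -0.1250 × log₂(0.1250) = 0.3750
  p(1,0)=1/12: -0.0833 × log₂(0.0833) = 0.2987
  p(1,1)=1/24: -0.0417 × log₂(0.0417) = 0.1910
  p(1,2)=1/8: -0.1250 × log₂(0.1250) = 0.3750
  p(2,0)=1/24: -0.0417 × log₂(0.0417) = 0.1910
  p(2,1)=1/12: -0.0833 × log₂(0.0833) = 0.2987
  p(2,2)=5/24: -0.2083 × log₂(0.2083) = 0.4715
H(X,Y) = 2.9713 bits


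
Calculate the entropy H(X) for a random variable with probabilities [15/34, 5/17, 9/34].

H(X) = -Σ p(x) log₂ p(x)
  -15/34 × log₂(15/34) = 0.5208
  -5/17 × log₂(5/17) = 0.5193
  -9/34 × log₂(9/34) = 0.5076
H(X) = 1.5477 bits


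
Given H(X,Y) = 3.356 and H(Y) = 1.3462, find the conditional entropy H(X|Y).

Chain rule: H(X,Y) = H(X|Y) + H(Y)
H(X|Y) = H(X,Y) - H(Y) = 3.356 - 1.3462 = 2.0098 bits


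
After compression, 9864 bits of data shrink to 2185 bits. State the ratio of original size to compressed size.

Compression ratio = Original / Compressed
= 9864 / 2185 = 4.51:1


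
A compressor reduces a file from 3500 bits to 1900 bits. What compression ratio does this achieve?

Compression ratio = Original / Compressed
= 3500 / 1900 = 1.84:1


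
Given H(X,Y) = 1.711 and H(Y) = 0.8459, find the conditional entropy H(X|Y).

Chain rule: H(X,Y) = H(X|Y) + H(Y)
H(X|Y) = H(X,Y) - H(Y) = 1.711 - 0.8459 = 0.8651 bits


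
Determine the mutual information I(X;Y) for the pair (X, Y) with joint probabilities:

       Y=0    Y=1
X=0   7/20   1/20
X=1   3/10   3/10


H(X) = 0.9710, H(Y) = 0.9341, H(X,Y) = 1.7884
I(X;Y) = H(X) + H(Y) - H(X,Y) = 0.1166 bits


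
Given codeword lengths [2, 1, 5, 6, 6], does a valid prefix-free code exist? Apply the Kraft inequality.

Kraft inequality: Σ 2^(-l_i) ≤ 1 for prefix-free code
Calculating: 2^(-2) + 2^(-1) + 2^(-5) + 2^(-6) + 2^(-6)
= 0.25 + 0.5 + 0.03125 + 0.015625 + 0.015625
= 0.8125
Since 0.8125 ≤ 1, prefix-free code exists


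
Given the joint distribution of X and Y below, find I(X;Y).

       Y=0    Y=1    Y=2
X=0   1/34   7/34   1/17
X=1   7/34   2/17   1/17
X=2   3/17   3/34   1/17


H(X) = 1.5763, H(Y) = 1.4958, H(X,Y) = 2.9237
I(X;Y) = H(X) + H(Y) - H(X,Y) = 0.1484 bits


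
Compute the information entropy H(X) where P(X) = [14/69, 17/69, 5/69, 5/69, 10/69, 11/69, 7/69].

H(X) = -Σ p(x) log₂ p(x)
  -14/69 × log₂(14/69) = 0.4669
  -17/69 × log₂(17/69) = 0.4979
  -5/69 × log₂(5/69) = 0.2744
  -5/69 × log₂(5/69) = 0.2744
  -10/69 × log₂(10/69) = 0.4039
  -11/69 × log₂(11/69) = 0.4223
  -7/69 × log₂(7/69) = 0.3349
H(X) = 2.6747 bits


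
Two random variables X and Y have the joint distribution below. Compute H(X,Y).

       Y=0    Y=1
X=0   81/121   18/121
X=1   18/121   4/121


H(X,Y) = -Σ p(x,y) log₂ p(x,y)
  p(0,0)=81/121: -0.6694 × log₂(0.6694) = 0.3876
  p(0,1)=18/121: -0.1488 × log₂(0.1488) = 0.4089
  p(1,0)=18/121: -0.1488 × log₂(0.1488) = 0.4089
  p(1,1)=4/121: -0.0331 × log₂(0.0331) = 0.1626
H(X,Y) = 1.3681 bits


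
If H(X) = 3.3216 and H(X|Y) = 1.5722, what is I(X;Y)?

I(X;Y) = H(X) - H(X|Y)
I(X;Y) = 3.3216 - 1.5722 = 1.7494 bits


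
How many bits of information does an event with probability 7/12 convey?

Information content I(x) = -log₂(p(x))
I = -log₂(7/12) = -log₂(0.5833)
I = 0.7776 bits


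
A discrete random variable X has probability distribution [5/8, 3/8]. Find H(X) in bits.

H(X) = -Σ p(x) log₂ p(x)
  -5/8 × log₂(5/8) = 0.4238
  -3/8 × log₂(3/8) = 0.5306
H(X) = 0.9544 bits


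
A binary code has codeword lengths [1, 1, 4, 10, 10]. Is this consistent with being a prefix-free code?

Kraft inequality: Σ 2^(-l_i) ≤ 1 for prefix-free code
Calculating: 2^(-1) + 2^(-1) + 2^(-4) + 2^(-10) + 2^(-10)
= 0.5 + 0.5 + 0.0625 + 0.0009765625 + 0.0009765625
= 1.0645
Since 1.0645 > 1, prefix-free code does not exist


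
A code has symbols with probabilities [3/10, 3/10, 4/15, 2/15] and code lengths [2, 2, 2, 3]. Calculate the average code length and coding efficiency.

Average length L = Σ p_i × l_i = 2.1333 bits
Entropy H = 1.9383 bits
Efficiency η = H/L × 100% = 90.86%


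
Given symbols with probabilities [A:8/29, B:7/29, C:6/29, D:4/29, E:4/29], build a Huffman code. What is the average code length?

Huffman tree construction:
Combine smallest probabilities repeatedly
Resulting codes:
  A: 10 (length 2)
  B: 01 (length 2)
  C: 00 (length 2)
  D: 110 (length 3)
  E: 111 (length 3)
Average length = Σ p(s) × length(s) = 2.2759 bits


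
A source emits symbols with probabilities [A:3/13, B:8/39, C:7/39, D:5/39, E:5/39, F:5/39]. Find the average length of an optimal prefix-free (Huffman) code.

Huffman tree construction:
Combine smallest probabilities repeatedly
Resulting codes:
  A: 01 (length 2)
  B: 00 (length 2)
  C: 111 (length 3)
  D: 100 (length 3)
  E: 101 (length 3)
  F: 110 (length 3)
Average length = Σ p(s) × length(s) = 2.5641 bits


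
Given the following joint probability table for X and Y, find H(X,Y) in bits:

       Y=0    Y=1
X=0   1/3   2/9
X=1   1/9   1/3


H(X,Y) = -Σ p(x,y) log₂ p(x,y)
  p(0,0)=1/3: -0.3333 × log₂(0.3333) = 0.5283
  p(0,1)=2/9: -0.2222 × log₂(0.2222) = 0.4822
  p(1,0)=1/9: -0.1111 × log₂(0.1111) = 0.3522
  p(1,1)=1/3: -0.3333 × log₂(0.3333) = 0.5283
H(X,Y) = 1.8911 bits


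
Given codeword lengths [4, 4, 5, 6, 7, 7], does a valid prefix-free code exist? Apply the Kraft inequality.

Kraft inequality: Σ 2^(-l_i) ≤ 1 for prefix-free code
Calculating: 2^(-4) + 2^(-4) + 2^(-5) + 2^(-6) + 2^(-7) + 2^(-7)
= 0.0625 + 0.0625 + 0.03125 + 0.015625 + 0.0078125 + 0.0078125
= 0.1875
Since 0.1875 ≤ 1, prefix-free code exists


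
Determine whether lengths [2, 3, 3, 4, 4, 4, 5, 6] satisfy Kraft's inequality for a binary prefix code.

Kraft inequality: Σ 2^(-l_i) ≤ 1 for prefix-free code
Calculating: 2^(-2) + 2^(-3) + 2^(-3) + 2^(-4) + 2^(-4) + 2^(-4) + 2^(-5) + 2^(-6)
= 0.25 + 0.125 + 0.125 + 0.0625 + 0.0625 + 0.0625 + 0.03125 + 0.015625
= 0.7344
Since 0.7344 ≤ 1, prefix-free code exists


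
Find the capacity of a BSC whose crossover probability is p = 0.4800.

For BSC with error probability p:
C = 1 - H(p) where H(p) is binary entropy
H(0.4800) = -0.4800 × log₂(0.4800) - 0.5200 × log₂(0.5200)
H(p) = 0.9988
C = 1 - 0.9988 = 0.0012 bits/use


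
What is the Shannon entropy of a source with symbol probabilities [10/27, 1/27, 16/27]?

H(X) = -Σ p(x) log₂ p(x)
  -10/27 × log₂(10/27) = 0.5307
  -1/27 × log₂(1/27) = 0.1761
  -16/27 × log₂(16/27) = 0.4473
H(X) = 1.1542 bits


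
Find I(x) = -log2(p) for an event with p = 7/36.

Information content I(x) = -log₂(p(x))
I = -log₂(7/36) = -log₂(0.1944)
I = 2.3626 bits


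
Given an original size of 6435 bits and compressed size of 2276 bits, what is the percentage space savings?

Space savings = (1 - Compressed/Original) × 100%
= (1 - 2276/6435) × 100%
= 64.63%


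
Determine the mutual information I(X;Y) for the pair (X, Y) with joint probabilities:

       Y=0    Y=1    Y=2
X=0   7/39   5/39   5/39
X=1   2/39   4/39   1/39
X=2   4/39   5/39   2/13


H(X) = 1.4972, H(Y) = 1.5821, H(X,Y) = 3.0292
I(X;Y) = H(X) + H(Y) - H(X,Y) = 0.0500 bits


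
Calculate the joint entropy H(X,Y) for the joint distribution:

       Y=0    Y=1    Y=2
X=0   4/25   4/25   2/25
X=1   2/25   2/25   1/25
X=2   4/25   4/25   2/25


H(X,Y) = -Σ p(x,y) log₂ p(x,y)
  p(0,0)=4/25: -0.1600 × log₂(0.1600) = 0.4230
  p(0,1)=4/25: -0.1600 × log₂(0.1600) = 0.4230
  p(0,2)=2/25: -0.0800 × log₂(0.0800) = 0.2915
  p(1,0)=2/25: -0.0800 × log₂(0.0800) = 0.2915
  p(1,1)=2/25: -0.0800 × log₂(0.0800) = 0.2915
  p(1,2)=1/25: -0.0400 × log₂(0.0400) = 0.1858
  p(2,0)=4/25: -0.1600 × log₂(0.1600) = 0.4230
  p(2,1)=4/25: -0.1600 × log₂(0.1600) = 0.4230
  p(2,2)=2/25: -0.0800 × log₂(0.0800) = 0.2915
H(X,Y) = 3.0439 bits


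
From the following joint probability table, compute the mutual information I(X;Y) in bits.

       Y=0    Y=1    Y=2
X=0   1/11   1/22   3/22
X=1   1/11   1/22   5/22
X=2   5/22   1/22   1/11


H(X) = 1.5726, H(Y) = 1.4365, H(X,Y) = 2.9152
I(X;Y) = H(X) + H(Y) - H(X,Y) = 0.0940 bits


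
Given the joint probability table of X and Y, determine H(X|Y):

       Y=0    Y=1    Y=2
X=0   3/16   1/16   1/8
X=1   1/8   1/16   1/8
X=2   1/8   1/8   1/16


H(X|Y) = Σ_y p(y) H(X|Y=y)
  p(Y=0) = 7/16, H(X|Y=0) = 1.5567
  p(Y=1) = 1/4, H(X|Y=1) = 1.5000
  p(Y=2) = 5/16, H(X|Y=2) = 1.5219
H(X|Y) = 0.4375×1.5567 + 0.2500×1.5000 + 0.3125×1.5219 = 1.5316 bits


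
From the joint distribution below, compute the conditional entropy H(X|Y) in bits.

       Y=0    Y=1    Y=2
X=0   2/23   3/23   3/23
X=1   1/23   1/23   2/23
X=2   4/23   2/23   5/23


H(X|Y) = Σ_y p(y) H(X|Y=y)
  p(Y=0) = 7/23, H(X|Y=0) = 1.3788
  p(Y=1) = 6/23, H(X|Y=1) = 1.4591
  p(Y=2) = 10/23, H(X|Y=2) = 1.4855
H(X|Y) = 0.3043×1.3788 + 0.2609×1.4591 + 0.4348×1.4855 = 1.4461 bits


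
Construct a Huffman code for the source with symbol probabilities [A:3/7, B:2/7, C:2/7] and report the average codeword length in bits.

Huffman tree construction:
Combine smallest probabilities repeatedly
Resulting codes:
  A: 0 (length 1)
  B: 10 (length 2)
  C: 11 (length 2)
Average length = Σ p(s) × length(s) = 1.5714 bits


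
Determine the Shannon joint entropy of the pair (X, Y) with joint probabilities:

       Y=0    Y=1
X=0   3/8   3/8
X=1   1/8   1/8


H(X,Y) = -Σ p(x,y) log₂ p(x,y)
  p(0,0)=3/8: -0.3750 × log₂(0.3750) = 0.5306
  p(0,1)=3/8: -0.3750 × log₂(0.3750) = 0.5306
  p(1,0)=1/8: -0.1250 × log₂(0.1250) = 0.3750
  p(1,1)=1/8: -0.1250 × log₂(0.1250) = 0.3750
H(X,Y) = 1.8113 bits


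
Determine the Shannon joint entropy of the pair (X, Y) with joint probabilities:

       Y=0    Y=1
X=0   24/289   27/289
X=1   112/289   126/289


H(X,Y) = -Σ p(x,y) log₂ p(x,y)
  p(0,0)=24/289: -0.0830 × log₂(0.0830) = 0.2981
  p(0,1)=27/289: -0.0934 × log₂(0.0934) = 0.3195
  p(1,0)=112/289: -0.3875 × log₂(0.3875) = 0.5300
  p(1,1)=126/289: -0.4360 × log₂(0.4360) = 0.5222
H(X,Y) = 1.6698 bits


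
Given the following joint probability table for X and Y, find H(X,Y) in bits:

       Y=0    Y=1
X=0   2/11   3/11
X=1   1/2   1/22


H(X,Y) = -Σ p(x,y) log₂ p(x,y)
  p(0,0)=2/11: -0.1818 × log₂(0.1818) = 0.4472
  p(0,1)=3/11: -0.2727 × log₂(0.2727) = 0.5112
  p(1,0)=1/2: -0.5000 × log₂(0.5000) = 0.5000
  p(1,1)=1/22: -0.0455 × log₂(0.0455) = 0.2027
H(X,Y) = 1.6611 bits


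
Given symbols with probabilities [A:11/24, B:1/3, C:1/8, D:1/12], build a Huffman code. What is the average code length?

Huffman tree construction:
Combine smallest probabilities repeatedly
Resulting codes:
  A: 0 (length 1)
  B: 11 (length 2)
  C: 101 (length 3)
  D: 100 (length 3)
Average length = Σ p(s) × length(s) = 1.7500 bits


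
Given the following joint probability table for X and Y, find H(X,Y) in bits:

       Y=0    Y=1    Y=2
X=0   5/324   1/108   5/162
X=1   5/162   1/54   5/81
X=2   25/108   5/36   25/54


H(X,Y) = -Σ p(x,y) log₂ p(x,y)
  p(0,0)=5/324: -0.0154 × log₂(0.0154) = 0.0929
  p(0,1)=1/108: -0.0093 × log₂(0.0093) = 0.0625
  p(0,2)=5/162: -0.0309 × log₂(0.0309) = 0.1549
  p(1,0)=5/162: -0.0309 × log₂(0.0309) = 0.1549
  p(1,1)=1/54: -0.0185 × log₂(0.0185) = 0.1066
  p(1,2)=5/81: -0.0617 × log₂(0.0617) = 0.2480
  p(2,0)=25/108: -0.2315 × log₂(0.2315) = 0.4887
  p(2,1)=5/36: -0.1389 × log₂(0.1389) = 0.3956
  p(2,2)=25/54: -0.4630 × log₂(0.4630) = 0.5144
H(X,Y) = 2.2183 bits


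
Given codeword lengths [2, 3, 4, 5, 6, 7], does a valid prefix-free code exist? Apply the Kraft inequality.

Kraft inequality: Σ 2^(-l_i) ≤ 1 for prefix-free code
Calculating: 2^(-2) + 2^(-3) + 2^(-4) + 2^(-5) + 2^(-6) + 2^(-7)
= 0.25 + 0.125 + 0.0625 + 0.03125 + 0.015625 + 0.0078125
= 0.4922
Since 0.4922 ≤ 1, prefix-free code exists


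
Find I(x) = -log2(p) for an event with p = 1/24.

Information content I(x) = -log₂(p(x))
I = -log₂(1/24) = -log₂(0.0417)
I = 4.5850 bits


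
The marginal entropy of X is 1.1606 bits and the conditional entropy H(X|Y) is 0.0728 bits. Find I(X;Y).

I(X;Y) = H(X) - H(X|Y)
I(X;Y) = 1.1606 - 0.0728 = 1.0878 bits


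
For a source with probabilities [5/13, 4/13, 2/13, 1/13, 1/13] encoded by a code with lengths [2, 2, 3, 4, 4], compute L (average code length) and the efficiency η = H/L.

Average length L = Σ p_i × l_i = 2.4615 bits
Entropy H = 2.0382 bits
Efficiency η = H/L × 100% = 82.80%


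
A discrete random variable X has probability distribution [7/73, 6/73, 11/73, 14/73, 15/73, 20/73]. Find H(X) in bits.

H(X) = -Σ p(x) log₂ p(x)
  -7/73 × log₂(7/73) = 0.3243
  -6/73 × log₂(6/73) = 0.2963
  -11/73 × log₂(11/73) = 0.4114
  -14/73 × log₂(14/73) = 0.4569
  -15/73 × log₂(15/73) = 0.4691
  -20/73 × log₂(20/73) = 0.5118
H(X) = 2.4698 bits


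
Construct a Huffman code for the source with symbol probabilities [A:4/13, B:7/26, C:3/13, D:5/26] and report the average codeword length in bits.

Huffman tree construction:
Combine smallest probabilities repeatedly
Resulting codes:
  A: 11 (length 2)
  B: 10 (length 2)
  C: 01 (length 2)
  D: 00 (length 2)
Average length = Σ p(s) × length(s) = 2.0000 bits


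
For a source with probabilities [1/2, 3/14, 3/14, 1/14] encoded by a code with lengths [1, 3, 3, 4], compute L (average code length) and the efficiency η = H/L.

Average length L = Σ p_i × l_i = 2.0714 bits
Entropy H = 1.7244 bits
Efficiency η = H/L × 100% = 83.25%


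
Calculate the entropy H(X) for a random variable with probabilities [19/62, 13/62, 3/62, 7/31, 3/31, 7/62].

H(X) = -Σ p(x) log₂ p(x)
  -19/62 × log₂(19/62) = 0.5229
  -13/62 × log₂(13/62) = 0.4726
  -3/62 × log₂(3/62) = 0.2114
  -7/31 × log₂(7/31) = 0.4848
  -3/31 × log₂(3/31) = 0.3261
  -7/62 × log₂(7/62) = 0.3553
H(X) = 2.3730 bits


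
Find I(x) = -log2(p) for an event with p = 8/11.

Information content I(x) = -log₂(p(x))
I = -log₂(8/11) = -log₂(0.7273)
I = 0.4594 bits


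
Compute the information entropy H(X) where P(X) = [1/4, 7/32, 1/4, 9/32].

H(X) = -Σ p(x) log₂ p(x)
  -1/4 × log₂(1/4) = 0.5000
  -7/32 × log₂(7/32) = 0.4796
  -1/4 × log₂(1/4) = 0.5000
  -9/32 × log₂(9/32) = 0.5147
H(X) = 1.9943 bits


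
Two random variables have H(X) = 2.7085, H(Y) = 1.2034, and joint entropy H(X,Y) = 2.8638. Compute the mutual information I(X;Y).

I(X;Y) = H(X) + H(Y) - H(X,Y)
I(X;Y) = 2.7085 + 1.2034 - 2.8638 = 1.0481 bits


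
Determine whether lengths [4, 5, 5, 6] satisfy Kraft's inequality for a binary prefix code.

Kraft inequality: Σ 2^(-l_i) ≤ 1 for prefix-free code
Calculating: 2^(-4) + 2^(-5) + 2^(-5) + 2^(-6)
= 0.0625 + 0.03125 + 0.03125 + 0.015625
= 0.1406
Since 0.1406 ≤ 1, prefix-free code exists


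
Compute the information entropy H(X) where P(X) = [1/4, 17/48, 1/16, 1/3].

H(X) = -Σ p(x) log₂ p(x)
  -1/4 × log₂(1/4) = 0.5000
  -17/48 × log₂(17/48) = 0.5304
  -1/16 × log₂(1/16) = 0.2500
  -1/3 × log₂(1/3) = 0.5283
H(X) = 1.8087 bits


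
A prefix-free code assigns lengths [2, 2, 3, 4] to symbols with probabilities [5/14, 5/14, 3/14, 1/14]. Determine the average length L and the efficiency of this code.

Average length L = Σ p_i × l_i = 2.3571 bits
Entropy H = 1.8092 bits
Efficiency η = H/L × 100% = 76.75%


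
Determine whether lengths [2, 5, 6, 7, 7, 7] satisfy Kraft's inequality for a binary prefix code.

Kraft inequality: Σ 2^(-l_i) ≤ 1 for prefix-free code
Calculating: 2^(-2) + 2^(-5) + 2^(-6) + 2^(-7) + 2^(-7) + 2^(-7)
= 0.25 + 0.03125 + 0.015625 + 0.0078125 + 0.0078125 + 0.0078125
= 0.3203
Since 0.3203 ≤ 1, prefix-free code exists


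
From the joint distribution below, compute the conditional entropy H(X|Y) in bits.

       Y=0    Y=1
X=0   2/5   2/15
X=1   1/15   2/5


H(X|Y) = Σ_y p(y) H(X|Y=y)
  p(Y=0) = 7/15, H(X|Y=0) = 0.5917
  p(Y=1) = 8/15, H(X|Y=1) = 0.8113
H(X|Y) = 0.4667×0.5917 + 0.5333×0.8113 = 0.7088 bits


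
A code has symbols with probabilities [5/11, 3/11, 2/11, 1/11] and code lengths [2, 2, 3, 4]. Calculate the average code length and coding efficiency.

Average length L = Σ p_i × l_i = 2.3636 bits
Entropy H = 1.7899 bits
Efficiency η = H/L × 100% = 75.73%


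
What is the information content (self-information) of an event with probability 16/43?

Information content I(x) = -log₂(p(x))
I = -log₂(16/43) = -log₂(0.3721)
I = 1.4263 bits


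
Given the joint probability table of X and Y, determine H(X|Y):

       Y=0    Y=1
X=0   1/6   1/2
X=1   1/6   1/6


H(X|Y) = Σ_y p(y) H(X|Y=y)
  p(Y=0) = 1/3, H(X|Y=0) = 1.0000
  p(Y=1) = 2/3, H(X|Y=1) = 0.8113
H(X|Y) = 0.3333×1.0000 + 0.6667×0.8113 = 0.8742 bits


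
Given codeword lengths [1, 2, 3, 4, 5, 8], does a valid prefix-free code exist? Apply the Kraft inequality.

Kraft inequality: Σ 2^(-l_i) ≤ 1 for prefix-free code
Calculating: 2^(-1) + 2^(-2) + 2^(-3) + 2^(-4) + 2^(-5) + 2^(-8)
= 0.5 + 0.25 + 0.125 + 0.0625 + 0.03125 + 0.00390625
= 0.9727
Since 0.9727 ≤ 1, prefix-free code exists


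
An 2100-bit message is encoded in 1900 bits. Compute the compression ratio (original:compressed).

Compression ratio = Original / Compressed
= 2100 / 1900 = 1.11:1


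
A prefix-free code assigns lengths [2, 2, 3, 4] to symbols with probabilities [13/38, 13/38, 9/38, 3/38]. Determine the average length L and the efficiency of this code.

Average length L = Σ p_i × l_i = 2.3947 bits
Entropy H = 1.8401 bits
Efficiency η = H/L × 100% = 76.84%


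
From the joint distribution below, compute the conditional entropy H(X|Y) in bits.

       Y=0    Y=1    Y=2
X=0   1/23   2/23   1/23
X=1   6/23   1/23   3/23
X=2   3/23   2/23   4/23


H(X|Y) = Σ_y p(y) H(X|Y=y)
  p(Y=0) = 10/23, H(X|Y=0) = 1.2955
  p(Y=1) = 5/23, H(X|Y=1) = 1.5219
  p(Y=2) = 8/23, H(X|Y=2) = 1.4056
H(X|Y) = 0.4348×1.2955 + 0.2174×1.5219 + 0.3478×1.4056 = 1.3830 bits


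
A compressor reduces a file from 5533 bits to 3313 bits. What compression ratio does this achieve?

Compression ratio = Original / Compressed
= 5533 / 3313 = 1.67:1


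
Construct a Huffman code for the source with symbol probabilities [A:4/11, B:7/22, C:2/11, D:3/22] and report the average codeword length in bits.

Huffman tree construction:
Combine smallest probabilities repeatedly
Resulting codes:
  A: 0 (length 1)
  B: 10 (length 2)
  C: 111 (length 3)
  D: 110 (length 3)
Average length = Σ p(s) × length(s) = 1.9545 bits


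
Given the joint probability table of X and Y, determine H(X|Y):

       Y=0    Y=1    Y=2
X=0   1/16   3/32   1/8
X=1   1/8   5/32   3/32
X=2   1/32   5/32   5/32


H(X|Y) = Σ_y p(y) H(X|Y=y)
  p(Y=0) = 7/32, H(X|Y=0) = 1.3788
  p(Y=1) = 13/32, H(X|Y=1) = 1.5486
  p(Y=2) = 3/8, H(X|Y=2) = 1.5546
H(X|Y) = 0.2188×1.3788 + 0.4062×1.5486 + 0.3750×1.5546 = 1.5137 bits


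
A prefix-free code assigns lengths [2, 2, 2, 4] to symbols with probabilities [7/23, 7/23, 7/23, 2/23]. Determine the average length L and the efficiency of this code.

Average length L = Σ p_i × l_i = 2.1739 bits
Entropy H = 1.8734 bits
Efficiency η = H/L × 100% = 86.17%


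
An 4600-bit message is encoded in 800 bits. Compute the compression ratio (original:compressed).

Compression ratio = Original / Compressed
= 4600 / 800 = 5.75:1


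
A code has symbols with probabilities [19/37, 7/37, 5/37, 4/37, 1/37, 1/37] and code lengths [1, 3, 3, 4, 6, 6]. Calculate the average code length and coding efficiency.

Average length L = Σ p_i × l_i = 2.2432 bits
Entropy H = 1.9670 bits
Efficiency η = H/L × 100% = 87.68%


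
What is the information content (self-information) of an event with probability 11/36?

Information content I(x) = -log₂(p(x))
I = -log₂(11/36) = -log₂(0.3056)
I = 1.7105 bits


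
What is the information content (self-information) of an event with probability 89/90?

Information content I(x) = -log₂(p(x))
I = -log₂(89/90) = -log₂(0.9889)
I = 0.0161 bits


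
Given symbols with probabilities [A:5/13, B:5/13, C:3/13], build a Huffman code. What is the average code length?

Huffman tree construction:
Combine smallest probabilities repeatedly
Resulting codes:
  A: 11 (length 2)
  B: 0 (length 1)
  C: 10 (length 2)
Average length = Σ p(s) × length(s) = 1.6154 bits


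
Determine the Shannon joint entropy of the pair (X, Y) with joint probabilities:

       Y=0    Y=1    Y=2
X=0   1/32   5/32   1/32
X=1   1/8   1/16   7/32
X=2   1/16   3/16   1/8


H(X,Y) = -Σ p(x,y) log₂ p(x,y)
  p(0,0)=1/32: -0.0312 × log₂(0.0312) = 0.1562
  p(0,1)=5/32: -0.1562 × log₂(0.1562) = 0.4184
  p(0,2)=1/32: -0.0312 × log₂(0.0312) = 0.1562
  p(1,0)=1/8: -0.1250 × log₂(0.1250) = 0.3750
  p(1,1)=1/16: -0.0625 × log₂(0.0625) = 0.2500
  p(1,2)=7/32: -0.2188 × log₂(0.2188) = 0.4796
  p(2,0)=1/16: -0.0625 × log₂(0.0625) = 0.2500
  p(2,1)=3/16: -0.1875 × log₂(0.1875) = 0.4528
  p(2,2)=1/8: -0.1250 × log₂(0.1250) = 0.3750
H(X,Y) = 2.9134 bits


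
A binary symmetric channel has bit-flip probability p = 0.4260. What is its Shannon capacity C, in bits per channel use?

For BSC with error probability p:
C = 1 - H(p) where H(p) is binary entropy
H(0.4260) = -0.4260 × log₂(0.4260) - 0.5740 × log₂(0.5740)
H(p) = 0.9841
C = 1 - 0.9841 = 0.0159 bits/use


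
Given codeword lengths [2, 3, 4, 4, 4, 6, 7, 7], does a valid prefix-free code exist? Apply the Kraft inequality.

Kraft inequality: Σ 2^(-l_i) ≤ 1 for prefix-free code
Calculating: 2^(-2) + 2^(-3) + 2^(-4) + 2^(-4) + 2^(-4) + 2^(-6) + 2^(-7) + 2^(-7)
= 0.25 + 0.125 + 0.0625 + 0.0625 + 0.0625 + 0.015625 + 0.0078125 + 0.0078125
= 0.5938
Since 0.5938 ≤ 1, prefix-free code exists


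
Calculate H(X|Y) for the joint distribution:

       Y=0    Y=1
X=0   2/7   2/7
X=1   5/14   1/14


H(X|Y) = Σ_y p(y) H(X|Y=y)
  p(Y=0) = 9/14, H(X|Y=0) = 0.9911
  p(Y=1) = 5/14, H(X|Y=1) = 0.7219
H(X|Y) = 0.6429×0.9911 + 0.3571×0.7219 = 0.8950 bits


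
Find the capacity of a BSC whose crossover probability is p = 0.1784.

For BSC with error probability p:
C = 1 - H(p) where H(p) is binary entropy
H(0.1784) = -0.1784 × log₂(0.1784) - 0.8216 × log₂(0.8216)
H(p) = 0.6766
C = 1 - 0.6766 = 0.3234 bits/use


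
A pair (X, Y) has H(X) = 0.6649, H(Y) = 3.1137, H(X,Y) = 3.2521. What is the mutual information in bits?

I(X;Y) = H(X) + H(Y) - H(X,Y)
I(X;Y) = 0.6649 + 3.1137 - 3.2521 = 0.5265 bits


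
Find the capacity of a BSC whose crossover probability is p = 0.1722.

For BSC with error probability p:
C = 1 - H(p) where H(p) is binary entropy
H(0.1722) = -0.1722 × log₂(0.1722) - 0.8278 × log₂(0.8278)
H(p) = 0.6627
C = 1 - 0.6627 = 0.3373 bits/use


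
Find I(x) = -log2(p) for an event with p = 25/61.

Information content I(x) = -log₂(p(x))
I = -log₂(25/61) = -log₂(0.4098)
I = 1.2869 bits


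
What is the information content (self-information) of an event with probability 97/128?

Information content I(x) = -log₂(p(x))
I = -log₂(97/128) = -log₂(0.7578)
I = 0.4001 bits


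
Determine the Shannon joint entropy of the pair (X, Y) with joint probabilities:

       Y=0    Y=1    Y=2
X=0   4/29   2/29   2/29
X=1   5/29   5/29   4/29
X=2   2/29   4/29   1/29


H(X,Y) = -Σ p(x,y) log₂ p(x,y)
  p(0,0)=4/29: -0.1379 × log₂(0.1379) = 0.3942
  p(0,1)=2/29: -0.0690 × log₂(0.0690) = 0.2661
  p(0,2)=2/29: -0.0690 × log₂(0.0690) = 0.2661
  p(1,0)=5/29: -0.1724 × log₂(0.1724) = 0.4373
  p(1,1)=5/29: -0.1724 × log₂(0.1724) = 0.4373
  p(1,2)=4/29: -0.1379 × log₂(0.1379) = 0.3942
  p(2,0)=2/29: -0.0690 × log₂(0.0690) = 0.2661
  p(2,1)=4/29: -0.1379 × log₂(0.1379) = 0.3942
  p(2,2)=1/29: -0.0345 × log₂(0.0345) = 0.1675
H(X,Y) = 3.0228 bits


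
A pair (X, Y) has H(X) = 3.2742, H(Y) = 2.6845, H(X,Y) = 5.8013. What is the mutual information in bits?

I(X;Y) = H(X) + H(Y) - H(X,Y)
I(X;Y) = 3.2742 + 2.6845 - 5.8013 = 0.1574 bits


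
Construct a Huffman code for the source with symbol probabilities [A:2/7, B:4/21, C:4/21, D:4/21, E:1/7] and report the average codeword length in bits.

Huffman tree construction:
Combine smallest probabilities repeatedly
Resulting codes:
  A: 10 (length 2)
  B: 111 (length 3)
  C: 00 (length 2)
  D: 01 (length 2)
  E: 110 (length 3)
Average length = Σ p(s) × length(s) = 2.3333 bits


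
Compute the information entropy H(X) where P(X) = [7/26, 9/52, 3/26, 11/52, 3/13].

H(X) = -Σ p(x) log₂ p(x)
  -7/26 × log₂(7/26) = 0.5097
  -9/52 × log₂(9/52) = 0.4380
  -3/26 × log₂(3/26) = 0.3595
  -11/52 × log₂(11/52) = 0.4741
  -3/13 × log₂(3/13) = 0.4882
H(X) = 2.2694 bits
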